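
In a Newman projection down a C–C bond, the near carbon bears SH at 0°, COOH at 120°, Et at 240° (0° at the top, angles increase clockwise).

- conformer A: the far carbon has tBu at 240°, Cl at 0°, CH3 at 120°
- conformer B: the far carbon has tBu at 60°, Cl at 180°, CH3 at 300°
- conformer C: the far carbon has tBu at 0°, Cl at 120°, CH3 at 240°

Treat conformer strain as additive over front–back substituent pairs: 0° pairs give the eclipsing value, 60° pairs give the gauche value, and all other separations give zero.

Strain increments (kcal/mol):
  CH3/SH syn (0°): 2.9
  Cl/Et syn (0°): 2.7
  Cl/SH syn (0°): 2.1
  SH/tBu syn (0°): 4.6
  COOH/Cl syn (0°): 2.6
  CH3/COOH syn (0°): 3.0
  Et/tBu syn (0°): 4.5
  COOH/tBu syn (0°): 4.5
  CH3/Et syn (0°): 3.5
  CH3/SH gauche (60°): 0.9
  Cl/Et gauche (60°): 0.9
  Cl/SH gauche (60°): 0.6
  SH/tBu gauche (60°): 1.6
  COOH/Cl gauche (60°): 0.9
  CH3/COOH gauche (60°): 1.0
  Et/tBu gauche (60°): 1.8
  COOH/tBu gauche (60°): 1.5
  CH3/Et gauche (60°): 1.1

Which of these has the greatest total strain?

C

A (eclipsed): SH–Cl eclipsed, COOH–CH3 eclipsed, Et–tBu eclipsed; 2.1 + 3.0 + 4.5 = 9.6 kcal/mol.
B (staggered): SH–tBu gauche, SH–CH3 gauche, COOH–tBu gauche, COOH–Cl gauche, Et–Cl gauche, Et–CH3 gauche; 1.6 + 0.9 + 1.5 + 0.9 + 0.9 + 1.1 = 6.9 kcal/mol.
C (eclipsed): SH–tBu eclipsed, COOH–Cl eclipsed, Et–CH3 eclipsed; 4.6 + 2.6 + 3.5 = 10.7 kcal/mol.
C has the highest total (10.7 kcal/mol).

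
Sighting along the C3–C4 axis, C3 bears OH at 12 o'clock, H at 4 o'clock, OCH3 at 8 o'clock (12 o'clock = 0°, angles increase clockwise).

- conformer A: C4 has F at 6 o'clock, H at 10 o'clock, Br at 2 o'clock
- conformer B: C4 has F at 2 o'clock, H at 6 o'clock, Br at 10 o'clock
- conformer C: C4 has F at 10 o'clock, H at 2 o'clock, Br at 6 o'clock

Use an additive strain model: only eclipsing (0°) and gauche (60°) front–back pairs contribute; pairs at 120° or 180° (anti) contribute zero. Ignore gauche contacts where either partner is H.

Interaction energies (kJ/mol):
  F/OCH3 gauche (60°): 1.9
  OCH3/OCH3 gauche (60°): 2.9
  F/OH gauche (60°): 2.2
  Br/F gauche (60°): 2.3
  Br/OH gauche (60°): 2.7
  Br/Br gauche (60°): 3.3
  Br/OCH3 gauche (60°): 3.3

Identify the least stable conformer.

B

A is staggered. OH at 0° is gauche with Br at 60° (2.7); OCH3 at 240° is gauche with F at 180° (1.9). Total 4.6 kJ/mol.
B is staggered. OH at 0° is gauche with F at 60° (2.2); OH at 0° is gauche with Br at 300° (2.7); OCH3 at 240° is gauche with Br at 300° (3.3). Total 8.2 kJ/mol.
C is staggered. OH at 0° is gauche with F at 300° (2.2); OCH3 at 240° is gauche with F at 300° (1.9); OCH3 at 240° is gauche with Br at 180° (3.3). Total 7.4 kJ/mol.
B has the highest total (8.2 kJ/mol).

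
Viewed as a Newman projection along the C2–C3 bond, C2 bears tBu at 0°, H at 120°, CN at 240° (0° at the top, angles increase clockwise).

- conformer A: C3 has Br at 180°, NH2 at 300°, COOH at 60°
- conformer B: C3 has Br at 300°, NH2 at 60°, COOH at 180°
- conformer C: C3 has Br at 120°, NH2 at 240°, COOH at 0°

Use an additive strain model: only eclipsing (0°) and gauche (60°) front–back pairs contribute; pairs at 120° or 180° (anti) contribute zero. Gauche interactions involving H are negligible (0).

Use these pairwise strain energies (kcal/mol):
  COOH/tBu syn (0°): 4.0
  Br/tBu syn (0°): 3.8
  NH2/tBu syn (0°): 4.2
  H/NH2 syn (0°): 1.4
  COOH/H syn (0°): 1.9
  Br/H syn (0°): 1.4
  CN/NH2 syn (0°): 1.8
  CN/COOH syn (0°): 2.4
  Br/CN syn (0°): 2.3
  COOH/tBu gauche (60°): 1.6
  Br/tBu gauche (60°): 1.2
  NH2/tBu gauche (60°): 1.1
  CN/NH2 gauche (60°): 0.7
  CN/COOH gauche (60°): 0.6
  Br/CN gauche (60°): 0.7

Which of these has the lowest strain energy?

B

A (staggered): tBu(0°)/NH2(300°) gauche 1.1; tBu(0°)/COOH(60°) gauche 1.6; CN(240°)/Br(180°) gauche 0.7; CN(240°)/NH2(300°) gauche 0.7 → 4.1 kcal/mol.
B (staggered): tBu(0°)/Br(300°) gauche 1.2; tBu(0°)/NH2(60°) gauche 1.1; CN(240°)/Br(300°) gauche 0.7; CN(240°)/COOH(180°) gauche 0.6 → 3.6 kcal/mol.
C (eclipsed): tBu(0°)/COOH(0°) eclipsed 4.0; H(120°)/Br(120°) eclipsed 1.4; CN(240°)/NH2(240°) eclipsed 1.8 → 7.2 kcal/mol.
B has the lowest total (3.6 kcal/mol).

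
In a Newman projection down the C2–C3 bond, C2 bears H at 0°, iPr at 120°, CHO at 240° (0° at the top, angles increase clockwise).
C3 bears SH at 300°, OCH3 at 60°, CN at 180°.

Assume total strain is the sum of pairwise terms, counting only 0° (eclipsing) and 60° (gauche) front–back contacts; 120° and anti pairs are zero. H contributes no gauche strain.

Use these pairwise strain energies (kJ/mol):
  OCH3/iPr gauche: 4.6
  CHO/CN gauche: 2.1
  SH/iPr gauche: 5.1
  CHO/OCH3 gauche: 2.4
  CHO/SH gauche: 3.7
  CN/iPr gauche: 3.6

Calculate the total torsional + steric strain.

This conformer (staggered): iPr–OCH3 gauche, iPr–CN gauche, CHO–SH gauche, CHO–CN gauche; 4.6 + 3.6 + 3.7 + 2.1 = 14.0 kJ/mol.

14.0 kJ/mol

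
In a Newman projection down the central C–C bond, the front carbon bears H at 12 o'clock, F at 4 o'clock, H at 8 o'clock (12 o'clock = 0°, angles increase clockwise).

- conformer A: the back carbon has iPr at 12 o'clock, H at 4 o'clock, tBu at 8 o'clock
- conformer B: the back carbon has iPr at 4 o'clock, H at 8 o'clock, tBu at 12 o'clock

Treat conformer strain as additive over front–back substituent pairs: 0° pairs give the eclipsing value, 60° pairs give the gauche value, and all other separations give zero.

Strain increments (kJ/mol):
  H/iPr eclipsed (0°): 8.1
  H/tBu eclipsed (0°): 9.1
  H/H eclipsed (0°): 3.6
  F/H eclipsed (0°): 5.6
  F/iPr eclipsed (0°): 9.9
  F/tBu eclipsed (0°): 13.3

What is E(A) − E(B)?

A (eclipsed): H–iPr eclipsed, F–H eclipsed, H–tBu eclipsed; 8.1 + 5.6 + 9.1 = 22.8 kJ/mol.
B (eclipsed): H–tBu eclipsed, F–iPr eclipsed, H–H eclipsed; 9.1 + 9.9 + 3.6 = 22.6 kJ/mol.
E(A) − E(B) = 22.8 − 22.6 = +0.2 kJ/mol.

+0.2 kJ/mol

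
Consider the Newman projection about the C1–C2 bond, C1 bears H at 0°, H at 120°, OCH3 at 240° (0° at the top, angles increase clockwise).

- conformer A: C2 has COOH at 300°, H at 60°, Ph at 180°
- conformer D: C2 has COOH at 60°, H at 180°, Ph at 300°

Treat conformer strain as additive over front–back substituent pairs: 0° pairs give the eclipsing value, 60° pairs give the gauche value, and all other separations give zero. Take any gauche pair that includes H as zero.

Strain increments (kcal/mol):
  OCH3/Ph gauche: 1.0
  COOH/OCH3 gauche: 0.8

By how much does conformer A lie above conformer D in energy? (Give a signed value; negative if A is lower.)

+0.8 kcal/mol

A (staggered): OCH3–COOH gauche, OCH3–Ph gauche; 0.8 + 1.0 = 1.8 kcal/mol.
D (staggered): OCH3–Ph gauche; 1.0 = 1.0 kcal/mol.
E(A) − E(D) = 1.8 − 1.0 = +0.8 kcal/mol.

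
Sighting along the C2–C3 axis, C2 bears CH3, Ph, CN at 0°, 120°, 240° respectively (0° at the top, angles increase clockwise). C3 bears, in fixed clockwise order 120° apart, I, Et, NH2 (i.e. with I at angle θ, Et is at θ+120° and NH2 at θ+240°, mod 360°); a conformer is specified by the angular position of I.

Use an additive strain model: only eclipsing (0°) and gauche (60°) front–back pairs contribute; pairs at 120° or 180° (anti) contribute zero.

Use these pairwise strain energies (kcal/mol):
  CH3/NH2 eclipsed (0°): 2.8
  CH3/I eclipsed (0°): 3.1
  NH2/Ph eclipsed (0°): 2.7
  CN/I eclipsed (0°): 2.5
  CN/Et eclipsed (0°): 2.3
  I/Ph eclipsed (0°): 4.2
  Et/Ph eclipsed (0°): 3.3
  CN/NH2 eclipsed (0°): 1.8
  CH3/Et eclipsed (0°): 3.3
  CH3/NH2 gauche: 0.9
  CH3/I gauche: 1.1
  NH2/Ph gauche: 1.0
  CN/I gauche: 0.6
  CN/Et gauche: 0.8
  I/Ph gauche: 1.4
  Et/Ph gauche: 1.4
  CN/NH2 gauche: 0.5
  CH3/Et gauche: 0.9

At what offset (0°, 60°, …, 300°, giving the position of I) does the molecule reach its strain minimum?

I at 0° is eclipsed. CH3 at 0° is eclipsed with I at 0° (3.1); Ph at 120° is eclipsed with Et at 120° (3.3); CN at 240° is eclipsed with NH2 at 240° (1.8). Total 8.2 kcal/mol.
I at 60° is staggered. CH3 at 0° is gauche with I at 60° (1.1); CH3 at 0° is gauche with NH2 at 300° (0.9); Ph at 120° is gauche with I at 60° (1.4); Ph at 120° is gauche with Et at 180° (1.4); CN at 240° is gauche with Et at 180° (0.8); CN at 240° is gauche with NH2 at 300° (0.5). Total 6.1 kcal/mol.
I at 120° is eclipsed. CH3 at 0° is eclipsed with NH2 at 0° (2.8); Ph at 120° is eclipsed with I at 120° (4.2); CN at 240° is eclipsed with Et at 240° (2.3). Total 9.3 kcal/mol.
I at 180° is staggered. CH3 at 0° is gauche with Et at 300° (0.9); CH3 at 0° is gauche with NH2 at 60° (0.9); Ph at 120° is gauche with I at 180° (1.4); Ph at 120° is gauche with NH2 at 60° (1.0); CN at 240° is gauche with I at 180° (0.6); CN at 240° is gauche with Et at 300° (0.8). Total 5.6 kcal/mol.
I at 240° is eclipsed. CH3 at 0° is eclipsed with Et at 0° (3.3); Ph at 120° is eclipsed with NH2 at 120° (2.7); CN at 240° is eclipsed with I at 240° (2.5). Total 8.5 kcal/mol.
I at 300° is staggered. CH3 at 0° is gauche with I at 300° (1.1); CH3 at 0° is gauche with Et at 60° (0.9); Ph at 120° is gauche with Et at 60° (1.4); Ph at 120° is gauche with NH2 at 180° (1.0); CN at 240° is gauche with I at 300° (0.6); CN at 240° is gauche with NH2 at 180° (0.5). Total 5.5 kcal/mol.
The minimum (5.5 kcal/mol) occurs with I at 300°.

300°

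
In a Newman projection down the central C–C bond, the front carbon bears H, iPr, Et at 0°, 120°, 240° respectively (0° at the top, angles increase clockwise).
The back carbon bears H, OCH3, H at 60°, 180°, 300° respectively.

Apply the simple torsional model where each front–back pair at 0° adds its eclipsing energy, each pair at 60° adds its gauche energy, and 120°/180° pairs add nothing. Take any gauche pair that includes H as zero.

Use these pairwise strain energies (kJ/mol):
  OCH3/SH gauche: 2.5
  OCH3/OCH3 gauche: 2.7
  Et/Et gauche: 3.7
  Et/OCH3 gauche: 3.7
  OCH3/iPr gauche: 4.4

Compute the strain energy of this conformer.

8.1 kJ/mol

This conformer (staggered): iPr–OCH3 gauche, Et–OCH3 gauche; 4.4 + 3.7 = 8.1 kJ/mol.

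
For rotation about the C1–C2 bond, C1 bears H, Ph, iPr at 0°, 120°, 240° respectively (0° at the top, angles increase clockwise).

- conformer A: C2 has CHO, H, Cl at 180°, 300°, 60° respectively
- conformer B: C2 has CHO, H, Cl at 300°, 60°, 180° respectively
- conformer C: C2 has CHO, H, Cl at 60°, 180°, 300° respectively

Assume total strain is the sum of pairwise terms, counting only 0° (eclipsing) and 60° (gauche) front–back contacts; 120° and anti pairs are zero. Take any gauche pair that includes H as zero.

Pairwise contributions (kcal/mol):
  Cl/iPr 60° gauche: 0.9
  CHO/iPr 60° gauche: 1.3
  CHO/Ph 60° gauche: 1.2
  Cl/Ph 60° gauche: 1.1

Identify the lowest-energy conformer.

A (staggered): Ph(120°)/CHO(180°) gauche 1.2; Ph(120°)/Cl(60°) gauche 1.1; iPr(240°)/CHO(180°) gauche 1.3 → 3.6 kcal/mol.
B (staggered): Ph(120°)/Cl(180°) gauche 1.1; iPr(240°)/CHO(300°) gauche 1.3; iPr(240°)/Cl(180°) gauche 0.9 → 3.3 kcal/mol.
C (staggered): Ph(120°)/CHO(60°) gauche 1.2; iPr(240°)/Cl(300°) gauche 0.9 → 2.1 kcal/mol.
C has the lowest total (2.1 kcal/mol).

C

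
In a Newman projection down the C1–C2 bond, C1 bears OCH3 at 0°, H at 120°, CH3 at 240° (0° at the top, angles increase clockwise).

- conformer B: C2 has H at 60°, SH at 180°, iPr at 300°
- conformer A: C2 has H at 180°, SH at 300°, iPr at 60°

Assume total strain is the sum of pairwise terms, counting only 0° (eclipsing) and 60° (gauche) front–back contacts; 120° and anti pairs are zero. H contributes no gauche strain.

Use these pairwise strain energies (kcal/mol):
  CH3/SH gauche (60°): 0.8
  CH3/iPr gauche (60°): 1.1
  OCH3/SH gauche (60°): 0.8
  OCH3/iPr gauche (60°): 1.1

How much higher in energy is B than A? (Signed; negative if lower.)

+0.3 kcal/mol

B (staggered): OCH3–iPr gauche, CH3–SH gauche, CH3–iPr gauche; 1.1 + 0.8 + 1.1 = 3.0 kcal/mol.
A (staggered): OCH3–SH gauche, OCH3–iPr gauche, CH3–SH gauche; 0.8 + 1.1 + 0.8 = 2.7 kcal/mol.
E(B) − E(A) = 3.0 − 2.7 = +0.3 kcal/mol.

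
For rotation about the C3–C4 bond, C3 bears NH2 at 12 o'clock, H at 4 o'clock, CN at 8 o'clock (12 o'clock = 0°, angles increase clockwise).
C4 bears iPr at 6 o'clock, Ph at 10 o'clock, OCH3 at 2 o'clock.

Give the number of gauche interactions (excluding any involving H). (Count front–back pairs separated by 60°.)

4

Non-H gauche pairs: NH2(0°)/Ph(300°); NH2(0°)/OCH3(60°); CN(240°)/iPr(180°); CN(240°)/Ph(300°) — 4 interactions.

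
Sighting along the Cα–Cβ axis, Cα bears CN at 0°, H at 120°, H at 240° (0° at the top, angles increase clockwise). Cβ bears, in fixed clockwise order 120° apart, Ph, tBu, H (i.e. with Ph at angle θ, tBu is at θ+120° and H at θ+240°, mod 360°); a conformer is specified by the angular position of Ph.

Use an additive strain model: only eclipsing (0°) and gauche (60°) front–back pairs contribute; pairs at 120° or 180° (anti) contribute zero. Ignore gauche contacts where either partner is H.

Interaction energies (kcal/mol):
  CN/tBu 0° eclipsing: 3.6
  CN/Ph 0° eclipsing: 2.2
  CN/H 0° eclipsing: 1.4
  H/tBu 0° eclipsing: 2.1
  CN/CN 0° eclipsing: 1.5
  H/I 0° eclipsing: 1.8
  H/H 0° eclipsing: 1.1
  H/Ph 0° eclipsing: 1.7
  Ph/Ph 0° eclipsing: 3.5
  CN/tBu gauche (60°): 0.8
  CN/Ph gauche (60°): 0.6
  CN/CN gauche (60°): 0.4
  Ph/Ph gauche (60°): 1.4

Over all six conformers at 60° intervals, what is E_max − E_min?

Ph at 0° (eclipsed): CN(0°)/Ph(0°) eclipsed 2.2; H(120°)/tBu(120°) eclipsed 2.1; H(240°)/H(240°) eclipsed 1.1 → 5.4 kcal/mol.
Ph at 60° (staggered): CN(0°)/Ph(60°) gauche 0.6 → 0.6 kcal/mol.
Ph at 120° (eclipsed): CN(0°)/H(0°) eclipsed 1.4; H(120°)/Ph(120°) eclipsed 1.7; H(240°)/tBu(240°) eclipsed 2.1 → 5.2 kcal/mol.
Ph at 180° (staggered): CN(0°)/tBu(300°) gauche 0.8 → 0.8 kcal/mol.
Ph at 240° (eclipsed): CN(0°)/tBu(0°) eclipsed 3.6; H(120°)/H(120°) eclipsed 1.1; H(240°)/Ph(240°) eclipsed 1.7 → 6.4 kcal/mol.
Ph at 300° (staggered): CN(0°)/Ph(300°) gauche 0.6; CN(0°)/tBu(60°) gauche 0.8 → 1.4 kcal/mol.
Max at 240° (6.4 kcal/mol), min at 60° (0.6 kcal/mol); barrier = 5.8 kcal/mol.

5.8 kcal/mol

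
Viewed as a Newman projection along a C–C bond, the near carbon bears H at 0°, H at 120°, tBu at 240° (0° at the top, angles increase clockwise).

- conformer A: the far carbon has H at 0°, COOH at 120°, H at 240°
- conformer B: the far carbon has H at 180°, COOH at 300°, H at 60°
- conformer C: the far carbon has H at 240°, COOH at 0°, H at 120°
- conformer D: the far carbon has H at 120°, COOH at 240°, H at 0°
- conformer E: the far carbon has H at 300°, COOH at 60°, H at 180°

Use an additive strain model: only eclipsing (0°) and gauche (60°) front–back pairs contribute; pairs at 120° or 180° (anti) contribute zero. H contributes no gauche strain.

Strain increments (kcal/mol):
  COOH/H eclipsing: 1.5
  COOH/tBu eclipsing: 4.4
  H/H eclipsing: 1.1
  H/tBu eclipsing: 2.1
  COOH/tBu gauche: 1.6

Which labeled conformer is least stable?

D

A (eclipsed): H–H eclipsed, H–COOH eclipsed, tBu–H eclipsed; 1.1 + 1.5 + 2.1 = 4.7 kcal/mol.
B (staggered): tBu–COOH gauche; 1.6 = 1.6 kcal/mol.
C (eclipsed): H–COOH eclipsed, H–H eclipsed, tBu–H eclipsed; 1.5 + 1.1 + 2.1 = 4.7 kcal/mol.
D (eclipsed): H–H eclipsed, H–H eclipsed, tBu–COOH eclipsed; 1.1 + 1.1 + 4.4 = 6.6 kcal/mol.
E (staggered): no non-H gauche contacts → 0.0 kcal/mol.
D has the highest total (6.6 kcal/mol).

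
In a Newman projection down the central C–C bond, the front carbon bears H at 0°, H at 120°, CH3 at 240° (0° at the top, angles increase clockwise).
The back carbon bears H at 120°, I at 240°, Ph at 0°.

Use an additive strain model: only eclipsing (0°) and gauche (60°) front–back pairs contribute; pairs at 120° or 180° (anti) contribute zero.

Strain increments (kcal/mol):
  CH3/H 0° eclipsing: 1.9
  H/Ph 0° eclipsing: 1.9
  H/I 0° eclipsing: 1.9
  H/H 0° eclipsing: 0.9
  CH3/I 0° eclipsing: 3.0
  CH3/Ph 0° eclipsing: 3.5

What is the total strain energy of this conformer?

5.8 kcal/mol

This conformer (eclipsed): H(0°)/Ph(0°) eclipsed 1.9; H(120°)/H(120°) eclipsed 0.9; CH3(240°)/I(240°) eclipsed 3.0 → 5.8 kcal/mol.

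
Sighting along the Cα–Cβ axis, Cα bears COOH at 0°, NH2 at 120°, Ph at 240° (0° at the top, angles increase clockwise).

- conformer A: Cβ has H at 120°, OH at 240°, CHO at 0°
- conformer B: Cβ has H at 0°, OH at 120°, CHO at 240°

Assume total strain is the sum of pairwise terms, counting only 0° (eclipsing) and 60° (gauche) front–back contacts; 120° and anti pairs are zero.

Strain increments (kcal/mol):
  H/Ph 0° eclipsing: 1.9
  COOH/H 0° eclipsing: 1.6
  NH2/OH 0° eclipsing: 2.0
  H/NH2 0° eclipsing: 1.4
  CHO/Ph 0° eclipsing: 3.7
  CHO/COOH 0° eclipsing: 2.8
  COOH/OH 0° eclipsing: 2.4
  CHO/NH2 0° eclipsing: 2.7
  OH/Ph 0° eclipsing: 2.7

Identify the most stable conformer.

A

A is eclipsed. COOH at 0° is eclipsed with CHO at 0° (2.8); NH2 at 120° is eclipsed with H at 120° (1.4); Ph at 240° is eclipsed with OH at 240° (2.7). Total 6.9 kcal/mol.
B is eclipsed. COOH at 0° is eclipsed with H at 0° (1.6); NH2 at 120° is eclipsed with OH at 120° (2.0); Ph at 240° is eclipsed with CHO at 240° (3.7). Total 7.3 kcal/mol.
A has the lowest total (6.9 kcal/mol).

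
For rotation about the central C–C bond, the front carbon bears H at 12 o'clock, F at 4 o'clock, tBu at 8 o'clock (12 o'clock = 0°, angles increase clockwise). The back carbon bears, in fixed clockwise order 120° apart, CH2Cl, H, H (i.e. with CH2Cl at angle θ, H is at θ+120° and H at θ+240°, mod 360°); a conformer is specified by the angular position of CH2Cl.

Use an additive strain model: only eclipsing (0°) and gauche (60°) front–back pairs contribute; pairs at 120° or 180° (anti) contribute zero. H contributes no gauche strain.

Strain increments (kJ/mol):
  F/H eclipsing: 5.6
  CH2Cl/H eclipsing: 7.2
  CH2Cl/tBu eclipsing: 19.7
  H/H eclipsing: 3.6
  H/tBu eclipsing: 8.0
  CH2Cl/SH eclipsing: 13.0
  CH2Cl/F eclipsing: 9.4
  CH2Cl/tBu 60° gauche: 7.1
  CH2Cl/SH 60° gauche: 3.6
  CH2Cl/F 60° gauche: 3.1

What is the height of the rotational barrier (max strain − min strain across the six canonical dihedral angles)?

25.8 kJ/mol

CH2Cl at 0° is eclipsed. H at 0° is eclipsed with CH2Cl at 0° (7.2); F at 120° is eclipsed with H at 120° (5.6); tBu at 240° is eclipsed with H at 240° (8.0). Total 20.8 kJ/mol.
CH2Cl at 60° is staggered. F at 120° is gauche with CH2Cl at 60° (3.1). Total 3.1 kJ/mol.
CH2Cl at 120° is eclipsed. H at 0° is eclipsed with H at 0° (3.6); F at 120° is eclipsed with CH2Cl at 120° (9.4); tBu at 240° is eclipsed with H at 240° (8.0). Total 21.0 kJ/mol.
CH2Cl at 180° is staggered. F at 120° is gauche with CH2Cl at 180° (3.1); tBu at 240° is gauche with CH2Cl at 180° (7.1). Total 10.2 kJ/mol.
CH2Cl at 240° is eclipsed. H at 0° is eclipsed with H at 0° (3.6); F at 120° is eclipsed with H at 120° (5.6); tBu at 240° is eclipsed with CH2Cl at 240° (19.7). Total 28.9 kJ/mol.
CH2Cl at 300° is staggered. tBu at 240° is gauche with CH2Cl at 300° (7.1). Total 7.1 kJ/mol.
Max at 240° (28.9 kJ/mol), min at 60° (3.1 kJ/mol); barrier = 25.8 kJ/mol.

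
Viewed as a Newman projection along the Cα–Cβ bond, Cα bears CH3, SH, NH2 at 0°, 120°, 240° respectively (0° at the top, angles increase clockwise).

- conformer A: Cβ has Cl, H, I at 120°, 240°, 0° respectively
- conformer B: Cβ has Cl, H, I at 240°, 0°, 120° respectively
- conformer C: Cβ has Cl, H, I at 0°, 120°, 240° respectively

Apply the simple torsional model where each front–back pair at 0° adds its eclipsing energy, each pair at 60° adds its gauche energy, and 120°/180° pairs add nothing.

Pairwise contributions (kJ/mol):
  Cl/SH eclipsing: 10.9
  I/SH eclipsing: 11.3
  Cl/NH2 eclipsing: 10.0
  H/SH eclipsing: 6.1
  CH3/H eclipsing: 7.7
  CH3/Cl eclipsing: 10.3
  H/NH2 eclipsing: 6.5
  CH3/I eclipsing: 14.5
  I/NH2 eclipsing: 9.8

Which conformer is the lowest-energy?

C

A (eclipsed): CH3–I eclipsed, SH–Cl eclipsed, NH2–H eclipsed; 14.5 + 10.9 + 6.5 = 31.9 kJ/mol.
B (eclipsed): CH3–H eclipsed, SH–I eclipsed, NH2–Cl eclipsed; 7.7 + 11.3 + 10.0 = 29.0 kJ/mol.
C (eclipsed): CH3–Cl eclipsed, SH–H eclipsed, NH2–I eclipsed; 10.3 + 6.1 + 9.8 = 26.2 kJ/mol.
C has the lowest total (26.2 kJ/mol).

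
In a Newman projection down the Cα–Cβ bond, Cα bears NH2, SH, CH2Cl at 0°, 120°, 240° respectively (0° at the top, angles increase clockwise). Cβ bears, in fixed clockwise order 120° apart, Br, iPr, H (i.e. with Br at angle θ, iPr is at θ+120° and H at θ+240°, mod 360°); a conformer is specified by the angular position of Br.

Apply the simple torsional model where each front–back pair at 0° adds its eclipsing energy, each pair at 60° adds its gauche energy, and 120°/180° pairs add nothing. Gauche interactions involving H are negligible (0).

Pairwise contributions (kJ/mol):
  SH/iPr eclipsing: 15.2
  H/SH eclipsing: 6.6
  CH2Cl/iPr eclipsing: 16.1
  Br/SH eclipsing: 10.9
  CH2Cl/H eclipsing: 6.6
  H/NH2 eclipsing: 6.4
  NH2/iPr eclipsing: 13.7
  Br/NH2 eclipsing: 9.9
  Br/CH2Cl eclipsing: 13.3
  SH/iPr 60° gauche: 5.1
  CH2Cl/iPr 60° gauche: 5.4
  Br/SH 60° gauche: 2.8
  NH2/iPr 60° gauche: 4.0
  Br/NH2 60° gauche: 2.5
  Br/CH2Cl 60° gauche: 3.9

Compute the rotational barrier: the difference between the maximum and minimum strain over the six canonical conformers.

Br at 0° is eclipsed. NH2 at 0° is eclipsed with Br at 0° (9.9); SH at 120° is eclipsed with iPr at 120° (15.2); CH2Cl at 240° is eclipsed with H at 240° (6.6). Total 31.7 kJ/mol.
Br at 60° is staggered. NH2 at 0° is gauche with Br at 60° (2.5); SH at 120° is gauche with Br at 60° (2.8); SH at 120° is gauche with iPr at 180° (5.1); CH2Cl at 240° is gauche with iPr at 180° (5.4). Total 15.8 kJ/mol.
Br at 120° is eclipsed. NH2 at 0° is eclipsed with H at 0° (6.4); SH at 120° is eclipsed with Br at 120° (10.9); CH2Cl at 240° is eclipsed with iPr at 240° (16.1). Total 33.4 kJ/mol.
Br at 180° is staggered. NH2 at 0° is gauche with iPr at 300° (4.0); SH at 120° is gauche with Br at 180° (2.8); CH2Cl at 240° is gauche with Br at 180° (3.9); CH2Cl at 240° is gauche with iPr at 300° (5.4). Total 16.1 kJ/mol.
Br at 240° is eclipsed. NH2 at 0° is eclipsed with iPr at 0° (13.7); SH at 120° is eclipsed with H at 120° (6.6); CH2Cl at 240° is eclipsed with Br at 240° (13.3). Total 33.6 kJ/mol.
Br at 300° is staggered. NH2 at 0° is gauche with Br at 300° (2.5); NH2 at 0° is gauche with iPr at 60° (4.0); SH at 120° is gauche with iPr at 60° (5.1); CH2Cl at 240° is gauche with Br at 300° (3.9). Total 15.5 kJ/mol.
Max at 240° (33.6 kJ/mol), min at 300° (15.5 kJ/mol); barrier = 18.1 kJ/mol.

18.1 kJ/mol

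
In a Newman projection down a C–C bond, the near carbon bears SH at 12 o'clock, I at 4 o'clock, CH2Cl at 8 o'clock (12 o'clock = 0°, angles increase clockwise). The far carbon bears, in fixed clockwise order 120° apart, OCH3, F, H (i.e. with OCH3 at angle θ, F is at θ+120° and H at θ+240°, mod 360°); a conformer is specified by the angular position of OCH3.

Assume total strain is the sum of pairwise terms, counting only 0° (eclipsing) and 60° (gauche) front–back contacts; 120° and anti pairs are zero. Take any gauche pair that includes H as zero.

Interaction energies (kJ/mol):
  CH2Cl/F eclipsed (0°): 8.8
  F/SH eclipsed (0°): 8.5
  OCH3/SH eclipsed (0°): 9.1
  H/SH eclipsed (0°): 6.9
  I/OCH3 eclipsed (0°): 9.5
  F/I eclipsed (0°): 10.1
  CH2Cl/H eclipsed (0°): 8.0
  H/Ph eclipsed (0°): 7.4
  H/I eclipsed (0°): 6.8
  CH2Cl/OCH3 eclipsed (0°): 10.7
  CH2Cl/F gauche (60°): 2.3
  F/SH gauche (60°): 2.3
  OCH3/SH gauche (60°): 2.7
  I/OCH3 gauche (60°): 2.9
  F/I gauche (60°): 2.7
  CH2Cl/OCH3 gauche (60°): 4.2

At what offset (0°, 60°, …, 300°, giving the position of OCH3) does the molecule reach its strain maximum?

OCH3 at 0° (eclipsed): SH(0°)/OCH3(0°) eclipsed 9.1; I(120°)/F(120°) eclipsed 10.1; CH2Cl(240°)/H(240°) eclipsed 8.0 → 27.2 kJ/mol.
OCH3 at 60° (staggered): SH(0°)/OCH3(60°) gauche 2.7; I(120°)/OCH3(60°) gauche 2.9; I(120°)/F(180°) gauche 2.7; CH2Cl(240°)/F(180°) gauche 2.3 → 10.6 kJ/mol.
OCH3 at 120° (eclipsed): SH(0°)/H(0°) eclipsed 6.9; I(120°)/OCH3(120°) eclipsed 9.5; CH2Cl(240°)/F(240°) eclipsed 8.8 → 25.2 kJ/mol.
OCH3 at 180° (staggered): SH(0°)/F(300°) gauche 2.3; I(120°)/OCH3(180°) gauche 2.9; CH2Cl(240°)/OCH3(180°) gauche 4.2; CH2Cl(240°)/F(300°) gauche 2.3 → 11.7 kJ/mol.
OCH3 at 240° (eclipsed): SH(0°)/F(0°) eclipsed 8.5; I(120°)/H(120°) eclipsed 6.8; CH2Cl(240°)/OCH3(240°) eclipsed 10.7 → 26.0 kJ/mol.
OCH3 at 300° (staggered): SH(0°)/OCH3(300°) gauche 2.7; SH(0°)/F(60°) gauche 2.3; I(120°)/F(60°) gauche 2.7; CH2Cl(240°)/OCH3(300°) gauche 4.2 → 11.9 kJ/mol.
The maximum (27.2 kJ/mol) occurs with OCH3 at 0°.

0°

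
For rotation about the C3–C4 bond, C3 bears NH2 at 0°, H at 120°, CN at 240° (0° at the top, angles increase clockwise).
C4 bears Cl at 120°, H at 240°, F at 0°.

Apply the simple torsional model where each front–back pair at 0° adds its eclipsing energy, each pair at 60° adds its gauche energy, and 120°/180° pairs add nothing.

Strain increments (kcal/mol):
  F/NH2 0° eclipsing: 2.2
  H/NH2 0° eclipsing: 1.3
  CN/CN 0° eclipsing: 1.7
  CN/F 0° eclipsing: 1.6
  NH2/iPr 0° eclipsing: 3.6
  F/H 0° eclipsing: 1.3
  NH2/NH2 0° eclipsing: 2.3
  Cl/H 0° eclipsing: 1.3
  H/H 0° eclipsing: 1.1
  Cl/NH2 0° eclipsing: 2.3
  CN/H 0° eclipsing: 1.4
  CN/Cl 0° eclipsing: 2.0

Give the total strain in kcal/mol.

4.9 kcal/mol

This conformer (eclipsed): NH2(0°)/F(0°) eclipsed 2.2; H(120°)/Cl(120°) eclipsed 1.3; CN(240°)/H(240°) eclipsed 1.4 → 4.9 kcal/mol.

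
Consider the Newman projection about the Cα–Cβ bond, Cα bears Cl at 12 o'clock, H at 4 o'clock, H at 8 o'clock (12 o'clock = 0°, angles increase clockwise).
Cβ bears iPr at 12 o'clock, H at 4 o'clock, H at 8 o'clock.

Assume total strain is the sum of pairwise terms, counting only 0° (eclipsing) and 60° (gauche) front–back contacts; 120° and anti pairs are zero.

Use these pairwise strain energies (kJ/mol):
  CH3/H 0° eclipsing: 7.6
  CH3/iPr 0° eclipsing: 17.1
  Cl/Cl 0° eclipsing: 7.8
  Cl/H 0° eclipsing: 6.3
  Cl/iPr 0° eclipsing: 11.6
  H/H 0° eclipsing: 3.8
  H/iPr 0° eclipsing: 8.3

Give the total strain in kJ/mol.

19.2 kJ/mol

This conformer (eclipsed): Cl(0°)/iPr(0°) eclipsed 11.6; H(120°)/H(120°) eclipsed 3.8; H(240°)/H(240°) eclipsed 3.8 → 19.2 kJ/mol.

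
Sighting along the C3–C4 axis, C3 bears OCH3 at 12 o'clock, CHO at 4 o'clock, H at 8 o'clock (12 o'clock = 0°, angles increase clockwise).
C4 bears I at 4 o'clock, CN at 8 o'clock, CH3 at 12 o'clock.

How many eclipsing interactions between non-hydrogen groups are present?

Non-H eclipsing pairs: OCH3(0°)/CH3(0°); CHO(120°)/I(120°) — 2 interactions.

2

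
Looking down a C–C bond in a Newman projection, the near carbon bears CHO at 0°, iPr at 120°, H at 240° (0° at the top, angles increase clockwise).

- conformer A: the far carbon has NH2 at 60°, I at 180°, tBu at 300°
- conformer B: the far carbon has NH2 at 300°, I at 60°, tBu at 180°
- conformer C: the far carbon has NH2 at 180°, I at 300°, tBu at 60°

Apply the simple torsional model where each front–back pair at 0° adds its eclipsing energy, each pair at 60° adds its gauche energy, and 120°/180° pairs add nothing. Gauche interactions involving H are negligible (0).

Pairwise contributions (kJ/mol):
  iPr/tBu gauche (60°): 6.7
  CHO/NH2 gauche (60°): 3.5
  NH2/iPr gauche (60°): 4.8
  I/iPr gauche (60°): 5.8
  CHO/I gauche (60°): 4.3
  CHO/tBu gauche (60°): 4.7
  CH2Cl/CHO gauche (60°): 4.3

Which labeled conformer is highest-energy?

C

A (staggered): CHO–NH2 gauche, CHO–tBu gauche, iPr–NH2 gauche, iPr–I gauche; 3.5 + 4.7 + 4.8 + 5.8 = 18.8 kJ/mol.
B (staggered): CHO–NH2 gauche, CHO–I gauche, iPr–I gauche, iPr–tBu gauche; 3.5 + 4.3 + 5.8 + 6.7 = 20.3 kJ/mol.
C (staggered): CHO–I gauche, CHO–tBu gauche, iPr–NH2 gauche, iPr–tBu gauche; 4.3 + 4.7 + 4.8 + 6.7 = 20.5 kJ/mol.
C has the highest total (20.5 kJ/mol).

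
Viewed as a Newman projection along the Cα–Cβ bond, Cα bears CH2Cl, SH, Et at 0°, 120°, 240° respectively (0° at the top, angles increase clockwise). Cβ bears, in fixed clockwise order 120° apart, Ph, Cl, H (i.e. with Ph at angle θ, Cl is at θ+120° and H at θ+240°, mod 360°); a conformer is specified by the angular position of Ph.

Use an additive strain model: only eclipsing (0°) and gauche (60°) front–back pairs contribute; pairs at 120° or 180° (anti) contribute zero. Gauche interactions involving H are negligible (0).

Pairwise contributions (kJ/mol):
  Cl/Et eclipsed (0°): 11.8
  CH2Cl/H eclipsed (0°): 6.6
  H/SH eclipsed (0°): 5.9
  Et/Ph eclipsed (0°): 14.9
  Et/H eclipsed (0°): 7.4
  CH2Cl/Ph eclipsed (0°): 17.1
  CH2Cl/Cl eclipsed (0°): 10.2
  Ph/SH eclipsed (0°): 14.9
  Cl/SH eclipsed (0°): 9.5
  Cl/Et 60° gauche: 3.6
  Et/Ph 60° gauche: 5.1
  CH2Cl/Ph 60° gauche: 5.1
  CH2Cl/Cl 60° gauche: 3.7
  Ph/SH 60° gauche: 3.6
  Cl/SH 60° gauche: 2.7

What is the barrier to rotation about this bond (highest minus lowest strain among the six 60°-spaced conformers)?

Ph at 0° (eclipsed): CH2Cl(0°)/Ph(0°) eclipsed 17.1; SH(120°)/Cl(120°) eclipsed 9.5; Et(240°)/H(240°) eclipsed 7.4 → 34.0 kJ/mol.
Ph at 60° (staggered): CH2Cl(0°)/Ph(60°) gauche 5.1; SH(120°)/Ph(60°) gauche 3.6; SH(120°)/Cl(180°) gauche 2.7; Et(240°)/Cl(180°) gauche 3.6 → 15.0 kJ/mol.
Ph at 120° (eclipsed): CH2Cl(0°)/H(0°) eclipsed 6.6; SH(120°)/Ph(120°) eclipsed 14.9; Et(240°)/Cl(240°) eclipsed 11.8 → 33.3 kJ/mol.
Ph at 180° (staggered): CH2Cl(0°)/Cl(300°) gauche 3.7; SH(120°)/Ph(180°) gauche 3.6; Et(240°)/Ph(180°) gauche 5.1; Et(240°)/Cl(300°) gauche 3.6 → 16.0 kJ/mol.
Ph at 240° (eclipsed): CH2Cl(0°)/Cl(0°) eclipsed 10.2; SH(120°)/H(120°) eclipsed 5.9; Et(240°)/Ph(240°) eclipsed 14.9 → 31.0 kJ/mol.
Ph at 300° (staggered): CH2Cl(0°)/Ph(300°) gauche 5.1; CH2Cl(0°)/Cl(60°) gauche 3.7; SH(120°)/Cl(60°) gauche 2.7; Et(240°)/Ph(300°) gauche 5.1 → 16.6 kJ/mol.
Max at 0° (34.0 kJ/mol), min at 60° (15.0 kJ/mol); barrier = 19.0 kJ/mol.

19.0 kJ/mol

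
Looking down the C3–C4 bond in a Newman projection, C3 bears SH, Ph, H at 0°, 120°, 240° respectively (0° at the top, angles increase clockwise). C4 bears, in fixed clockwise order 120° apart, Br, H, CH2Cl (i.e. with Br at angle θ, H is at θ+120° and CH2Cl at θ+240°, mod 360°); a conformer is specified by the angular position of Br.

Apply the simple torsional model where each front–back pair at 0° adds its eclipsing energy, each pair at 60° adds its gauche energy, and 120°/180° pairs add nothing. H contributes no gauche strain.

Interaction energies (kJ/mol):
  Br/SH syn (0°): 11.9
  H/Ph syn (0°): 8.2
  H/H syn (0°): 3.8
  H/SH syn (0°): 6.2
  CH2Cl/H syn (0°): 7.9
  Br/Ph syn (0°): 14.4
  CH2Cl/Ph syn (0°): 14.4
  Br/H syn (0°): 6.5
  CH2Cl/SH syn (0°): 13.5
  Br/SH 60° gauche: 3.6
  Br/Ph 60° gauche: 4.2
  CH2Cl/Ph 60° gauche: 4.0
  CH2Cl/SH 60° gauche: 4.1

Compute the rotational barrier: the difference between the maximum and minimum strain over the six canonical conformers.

24.1 kJ/mol

Br at 0° (eclipsed): SH–Br eclipsed, Ph–H eclipsed, H–CH2Cl eclipsed; 11.9 + 8.2 + 7.9 = 28.0 kJ/mol.
Br at 60° (staggered): SH–Br gauche, SH–CH2Cl gauche, Ph–Br gauche; 3.6 + 4.1 + 4.2 = 11.9 kJ/mol.
Br at 120° (eclipsed): SH–CH2Cl eclipsed, Ph–Br eclipsed, H–H eclipsed; 13.5 + 14.4 + 3.8 = 31.7 kJ/mol.
Br at 180° (staggered): SH–CH2Cl gauche, Ph–Br gauche, Ph–CH2Cl gauche; 4.1 + 4.2 + 4.0 = 12.3 kJ/mol.
Br at 240° (eclipsed): SH–H eclipsed, Ph–CH2Cl eclipsed, H–Br eclipsed; 6.2 + 14.4 + 6.5 = 27.1 kJ/mol.
Br at 300° (staggered): SH–Br gauche, Ph–CH2Cl gauche; 3.6 + 4.0 = 7.6 kJ/mol.
Max at 120° (31.7 kJ/mol), min at 300° (7.6 kJ/mol); barrier = 24.1 kJ/mol.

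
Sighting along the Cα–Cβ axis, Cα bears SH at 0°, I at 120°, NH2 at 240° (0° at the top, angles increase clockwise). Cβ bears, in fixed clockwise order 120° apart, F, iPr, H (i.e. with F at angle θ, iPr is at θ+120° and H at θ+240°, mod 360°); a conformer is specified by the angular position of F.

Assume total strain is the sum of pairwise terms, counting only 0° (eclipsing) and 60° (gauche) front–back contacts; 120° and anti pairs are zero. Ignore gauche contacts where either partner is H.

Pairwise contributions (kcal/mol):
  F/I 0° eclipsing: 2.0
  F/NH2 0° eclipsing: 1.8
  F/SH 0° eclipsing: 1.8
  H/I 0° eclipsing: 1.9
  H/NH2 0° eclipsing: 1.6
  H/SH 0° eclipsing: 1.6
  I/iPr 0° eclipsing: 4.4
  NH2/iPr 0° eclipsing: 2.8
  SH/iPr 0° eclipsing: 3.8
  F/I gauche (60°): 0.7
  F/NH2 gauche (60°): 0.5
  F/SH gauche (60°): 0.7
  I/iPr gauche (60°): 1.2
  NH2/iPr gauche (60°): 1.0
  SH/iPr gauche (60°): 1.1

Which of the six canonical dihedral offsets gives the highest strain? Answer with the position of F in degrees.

F at 0° (eclipsed): SH(0°)/F(0°) eclipsed 1.8; I(120°)/iPr(120°) eclipsed 4.4; NH2(240°)/H(240°) eclipsed 1.6 → 7.8 kcal/mol.
F at 60° (staggered): SH(0°)/F(60°) gauche 0.7; I(120°)/F(60°) gauche 0.7; I(120°)/iPr(180°) gauche 1.2; NH2(240°)/iPr(180°) gauche 1.0 → 3.6 kcal/mol.
F at 120° (eclipsed): SH(0°)/H(0°) eclipsed 1.6; I(120°)/F(120°) eclipsed 2.0; NH2(240°)/iPr(240°) eclipsed 2.8 → 6.4 kcal/mol.
F at 180° (staggered): SH(0°)/iPr(300°) gauche 1.1; I(120°)/F(180°) gauche 0.7; NH2(240°)/F(180°) gauche 0.5; NH2(240°)/iPr(300°) gauche 1.0 → 3.3 kcal/mol.
F at 240° (eclipsed): SH(0°)/iPr(0°) eclipsed 3.8; I(120°)/H(120°) eclipsed 1.9; NH2(240°)/F(240°) eclipsed 1.8 → 7.5 kcal/mol.
F at 300° (staggered): SH(0°)/F(300°) gauche 0.7; SH(0°)/iPr(60°) gauche 1.1; I(120°)/iPr(60°) gauche 1.2; NH2(240°)/F(300°) gauche 0.5 → 3.5 kcal/mol.
The maximum (7.8 kcal/mol) occurs with F at 0°.

0°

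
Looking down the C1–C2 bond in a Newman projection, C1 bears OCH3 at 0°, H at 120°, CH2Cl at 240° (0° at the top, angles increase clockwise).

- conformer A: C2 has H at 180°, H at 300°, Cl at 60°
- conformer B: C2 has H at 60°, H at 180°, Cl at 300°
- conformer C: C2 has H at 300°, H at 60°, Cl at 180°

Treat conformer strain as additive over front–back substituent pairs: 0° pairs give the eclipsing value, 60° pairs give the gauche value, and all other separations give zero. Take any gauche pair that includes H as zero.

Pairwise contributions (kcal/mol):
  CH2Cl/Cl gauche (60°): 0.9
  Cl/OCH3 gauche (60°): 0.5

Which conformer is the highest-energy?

A is staggered. OCH3 at 0° is gauche with Cl at 60° (0.5). Total 0.5 kcal/mol.
B is staggered. OCH3 at 0° is gauche with Cl at 300° (0.5); CH2Cl at 240° is gauche with Cl at 300° (0.9). Total 1.4 kcal/mol.
C is staggered. CH2Cl at 240° is gauche with Cl at 180° (0.9). Total 0.9 kcal/mol.
B has the highest total (1.4 kcal/mol).

B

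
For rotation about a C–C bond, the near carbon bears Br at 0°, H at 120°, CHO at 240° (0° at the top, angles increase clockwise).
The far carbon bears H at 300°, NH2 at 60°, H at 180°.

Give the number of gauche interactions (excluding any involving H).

Non-H gauche pairs: Br(0°)/NH2(60°) — 1 interaction.

1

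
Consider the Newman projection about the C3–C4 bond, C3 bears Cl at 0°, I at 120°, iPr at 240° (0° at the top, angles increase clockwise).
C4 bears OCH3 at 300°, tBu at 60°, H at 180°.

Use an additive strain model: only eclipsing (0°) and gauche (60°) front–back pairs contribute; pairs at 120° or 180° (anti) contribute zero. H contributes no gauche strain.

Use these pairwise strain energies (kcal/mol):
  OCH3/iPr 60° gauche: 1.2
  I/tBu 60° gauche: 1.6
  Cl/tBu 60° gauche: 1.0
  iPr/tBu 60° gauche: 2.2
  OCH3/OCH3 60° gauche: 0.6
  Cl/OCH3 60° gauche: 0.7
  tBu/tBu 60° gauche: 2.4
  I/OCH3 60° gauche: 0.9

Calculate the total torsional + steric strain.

This conformer (staggered): Cl(0°)/OCH3(300°) gauche 0.7; Cl(0°)/tBu(60°) gauche 1.0; I(120°)/tBu(60°) gauche 1.6; iPr(240°)/OCH3(300°) gauche 1.2 → 4.5 kcal/mol.

4.5 kcal/mol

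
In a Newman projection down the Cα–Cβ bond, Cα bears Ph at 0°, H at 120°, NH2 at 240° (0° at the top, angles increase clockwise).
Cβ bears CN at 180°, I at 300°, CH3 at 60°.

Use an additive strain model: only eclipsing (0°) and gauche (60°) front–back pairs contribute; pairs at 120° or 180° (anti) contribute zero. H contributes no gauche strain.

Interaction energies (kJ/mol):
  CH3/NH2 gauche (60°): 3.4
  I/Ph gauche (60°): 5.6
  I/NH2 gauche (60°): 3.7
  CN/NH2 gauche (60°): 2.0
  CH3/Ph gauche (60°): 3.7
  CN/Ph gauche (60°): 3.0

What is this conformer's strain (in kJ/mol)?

15.0 kJ/mol

This conformer is staggered. Ph at 0° is gauche with I at 300° (5.6); Ph at 0° is gauche with CH3 at 60° (3.7); NH2 at 240° is gauche with CN at 180° (2.0); NH2 at 240° is gauche with I at 300° (3.7). Total 15.0 kJ/mol.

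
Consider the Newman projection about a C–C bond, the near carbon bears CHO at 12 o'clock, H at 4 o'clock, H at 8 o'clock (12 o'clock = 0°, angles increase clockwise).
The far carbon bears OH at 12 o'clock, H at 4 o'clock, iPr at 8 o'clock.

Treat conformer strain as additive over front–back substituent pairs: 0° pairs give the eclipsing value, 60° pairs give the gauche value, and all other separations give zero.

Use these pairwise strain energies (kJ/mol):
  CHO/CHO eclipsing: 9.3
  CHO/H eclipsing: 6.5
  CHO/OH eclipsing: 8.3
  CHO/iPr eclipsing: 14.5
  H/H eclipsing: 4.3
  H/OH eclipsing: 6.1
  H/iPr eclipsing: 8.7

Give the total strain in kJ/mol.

21.3 kJ/mol

This conformer (eclipsed): CHO–OH eclipsed, H–H eclipsed, H–iPr eclipsed; 8.3 + 4.3 + 8.7 = 21.3 kJ/mol.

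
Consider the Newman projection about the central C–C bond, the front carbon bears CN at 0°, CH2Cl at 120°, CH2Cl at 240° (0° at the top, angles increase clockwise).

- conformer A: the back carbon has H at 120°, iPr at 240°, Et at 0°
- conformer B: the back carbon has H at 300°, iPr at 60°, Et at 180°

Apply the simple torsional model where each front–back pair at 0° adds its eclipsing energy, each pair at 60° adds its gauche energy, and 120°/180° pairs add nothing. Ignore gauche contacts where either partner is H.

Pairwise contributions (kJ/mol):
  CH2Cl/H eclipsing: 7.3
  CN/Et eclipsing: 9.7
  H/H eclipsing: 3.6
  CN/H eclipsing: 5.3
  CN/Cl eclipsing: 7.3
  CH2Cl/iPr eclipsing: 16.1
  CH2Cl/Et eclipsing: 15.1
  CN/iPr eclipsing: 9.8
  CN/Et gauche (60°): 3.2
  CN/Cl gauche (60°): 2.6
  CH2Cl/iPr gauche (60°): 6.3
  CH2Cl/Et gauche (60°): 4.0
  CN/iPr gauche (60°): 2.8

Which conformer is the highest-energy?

A is eclipsed. CN at 0° is eclipsed with Et at 0° (9.7); CH2Cl at 120° is eclipsed with H at 120° (7.3); CH2Cl at 240° is eclipsed with iPr at 240° (16.1). Total 33.1 kJ/mol.
B is staggered. CN at 0° is gauche with iPr at 60° (2.8); CH2Cl at 120° is gauche with iPr at 60° (6.3); CH2Cl at 120° is gauche with Et at 180° (4.0); CH2Cl at 240° is gauche with Et at 180° (4.0). Total 17.1 kJ/mol.
A has the highest total (33.1 kJ/mol).

A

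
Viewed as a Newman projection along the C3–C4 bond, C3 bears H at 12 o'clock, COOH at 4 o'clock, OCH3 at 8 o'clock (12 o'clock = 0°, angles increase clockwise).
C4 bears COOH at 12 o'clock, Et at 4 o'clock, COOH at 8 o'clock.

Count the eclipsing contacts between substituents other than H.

2

Non-H eclipsing pairs: COOH(120°)/Et(120°); OCH3(240°)/COOH(240°) — 2 interactions.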